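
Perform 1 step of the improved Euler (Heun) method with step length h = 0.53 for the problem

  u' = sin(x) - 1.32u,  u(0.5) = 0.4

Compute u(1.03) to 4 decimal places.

Heun: k1 = f(x_n, u_n); k2 = f(x_n + h, u_n + h·k1); u_{n+1} = u_n + (h/2)·(k1 + k2).
x=0.500000, u=0.400000:
  k1 = f(0.500000, 0.400000) = -0.048574
  k2 = f(1.030000, 0.374256) = 0.363282
  u ← 0.400000 + (0.53/2)·(-0.048574 + 0.363282) = 0.483397
u(1.03) ≈ 0.4834

0.4834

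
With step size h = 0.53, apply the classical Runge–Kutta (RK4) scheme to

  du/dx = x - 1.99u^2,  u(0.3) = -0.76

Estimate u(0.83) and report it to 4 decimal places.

-1.9080

RK4: k1 = f(x_n, u_n); k2 = f(x_n + h/2, u_n + (h/2)·k1); k3 = f(x_n + h/2, u_n + (h/2)·k2); k4 = f(x_n + h, u_n + h·k3); u_{n+1} = u_n + (h/6)·(k1 + 2k2 + 2k3 + k4).
x=0.300000, u=-0.760000:
  k1 = f(0.300000, -0.760000) = -0.849424
  k2 = f(0.565000, -0.985097) = -1.366129
  k3 = f(0.565000, -1.122024) = -1.940288
  k4 = f(0.830000, -1.788352) = -5.534427
  u ← -0.760000 + (0.53/6)·(k1 + 2k2 + 2k3 + k4) = -1.908041
u(0.83) ≈ -1.9080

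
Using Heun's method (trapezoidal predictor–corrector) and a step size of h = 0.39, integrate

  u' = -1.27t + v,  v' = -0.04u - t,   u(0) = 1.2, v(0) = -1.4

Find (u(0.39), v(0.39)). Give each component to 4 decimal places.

Heun on (u,v): k1 = f(t_n, state_n); k2 = f(t_n + h, state_n + h·k1); state_{n+1} = state_n + (h/2)·(k1 + k2).
0.000000: (1.200000, -1.400000)
  k1 = (-1.400000, -0.048000)
  predictor → (0.654000, -1.418720)
  k2 = (-1.914020, -0.416160)
  → (0.553766, -1.490511)
(u(0.39), v(0.39)) ≈ (0.5538, -1.4905)

0.5538, -1.4905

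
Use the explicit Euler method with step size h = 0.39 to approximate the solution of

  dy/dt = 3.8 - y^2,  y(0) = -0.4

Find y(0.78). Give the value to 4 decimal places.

2.0962

Euler: y_{n+1} = y_n + h·f(t_n, y_n).
t=0.000000, y=-0.400000: f=3.640000 → y ← -0.400000 + 0.39·3.640000 = 1.019600
t=0.390000, y=1.019600: f=2.760416 → y ← 1.019600 + 0.39·2.760416 = 2.096162
y(0.78) ≈ 2.0962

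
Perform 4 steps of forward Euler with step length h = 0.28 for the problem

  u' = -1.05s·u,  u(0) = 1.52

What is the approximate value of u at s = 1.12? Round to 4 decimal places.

Euler: u_{n+1} = u_n + h·f(s_n, u_n).
s=0.000000, u=1.520000: f=0.000000 → u ← 1.520000 + 0.28·0.000000 = 1.520000
s=0.280000, u=1.520000: f=-0.446880 → u ← 1.520000 + 0.28·(-0.446880) = 1.394874
s=0.560000, u=1.394874: f=-0.820186 → u ← 1.394874 + 0.28·(-0.820186) = 1.165222
s=0.840000, u=1.165222: f=-1.027725 → u ← 1.165222 + 0.28·(-1.027725) = 0.877458
u(1.12) ≈ 0.8775

0.8775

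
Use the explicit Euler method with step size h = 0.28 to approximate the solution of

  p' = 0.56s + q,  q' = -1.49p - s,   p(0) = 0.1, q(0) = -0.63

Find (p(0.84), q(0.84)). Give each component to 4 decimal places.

Euler on (p,q): p_{n+1} = p_n + h·p', q_{n+1} = q_n + h·q'.
0.000000: (0.100000, -0.630000); f=(-0.630000, -0.149000) → (-0.076400, -0.671720)
0.280000: (-0.076400, -0.671720); f=(-0.514920, -0.166164) → (-0.220578, -0.718246)
0.560000: (-0.220578, -0.718246); f=(-0.404646, -0.231339) → (-0.333878, -0.783021)
(p(0.84), q(0.84)) ≈ (-0.3339, -0.7830)

-0.3339, -0.7830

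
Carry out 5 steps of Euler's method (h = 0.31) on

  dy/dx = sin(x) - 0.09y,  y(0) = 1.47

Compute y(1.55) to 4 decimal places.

2.0679

Euler: y_{n+1} = y_n + h·f(x_n, y_n).
x=0.000000, y=1.470000: f=-0.132300 → y ← 1.470000 + 0.31·(-0.132300) = 1.428987
x=0.310000, y=1.428987: f=0.176450 → y ← 1.428987 + 0.31·0.176450 = 1.483686
x=0.620000, y=1.483686: f=0.447503 → y ← 1.483686 + 0.31·0.447503 = 1.622412
x=0.930000, y=1.622412: f=0.655603 → y ← 1.622412 + 0.31·0.655603 = 1.825649
x=1.240000, y=1.825649: f=0.781476 → y ← 1.825649 + 0.31·0.781476 = 2.067907
y(1.55) ≈ 2.0679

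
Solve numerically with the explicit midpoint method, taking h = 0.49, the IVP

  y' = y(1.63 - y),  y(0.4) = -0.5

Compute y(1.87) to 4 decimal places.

Midpoint: k1 = f(x_n, y_n); k2 = f(x_n + h/2, y_n + (h/2)·k1); y_{n+1} = y_n + h·k2.
x=0.400000, y=-0.500000:
  k1 = f(0.400000, -0.500000) = -1.065000
  k2 = f(0.645000, -0.760925) = -1.819315
  y ← -0.500000 + 0.49·(-1.819315) = -1.391464
x=0.890000, y=-1.391464:
  k1 = f(0.890000, -1.391464) = -4.204259
  k2 = f(1.135000, -2.421508) = -9.810757
  y ← -1.391464 + 0.49·(-9.810757) = -6.198735
x=1.380000, y=-6.198735:
  k1 = f(1.380000, -6.198735) = -48.528252
  k2 = f(1.625000, -18.088157) = -356.665110
  y ← -6.198735 + 0.49·(-356.665110) = -180.964639
y(1.87) ≈ -180.9646

-180.9646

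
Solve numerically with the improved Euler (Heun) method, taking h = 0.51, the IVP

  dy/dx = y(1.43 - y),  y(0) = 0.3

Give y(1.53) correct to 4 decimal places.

0.9889

Heun: k1 = f(x_n, y_n); k2 = f(x_n + h, y_n + h·k1); y_{n+1} = y_n + (h/2)·(k1 + k2).
x=0.000000, y=0.300000:
  k1 = f(0.000000, 0.300000) = 0.339000
  k2 = f(0.510000, 0.472890) = 0.452608
  y ← 0.300000 + (0.51/2)·(0.339000 + 0.452608) = 0.501860
x=0.510000, y=0.501860:
  k1 = f(0.510000, 0.501860) = 0.465796
  k2 = f(1.020000, 0.739416) = 0.510629
  y ← 0.501860 + (0.51/2)·(0.465796 + 0.510629) = 0.750848
x=1.020000, y=0.750848:
  k1 = f(1.020000, 0.750848) = 0.509940
  k2 = f(1.530000, 1.010918) = 0.423658
  y ← 0.750848 + (0.51/2)·(0.509940 + 0.423658) = 0.988916
y(1.53) ≈ 0.9889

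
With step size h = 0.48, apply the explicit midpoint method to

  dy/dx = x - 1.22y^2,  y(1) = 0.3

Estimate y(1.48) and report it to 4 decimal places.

0.7407

Midpoint: k1 = f(x_n, y_n); k2 = f(x_n + h/2, y_n + (h/2)·k1); y_{n+1} = y_n + h·k2.
x=1.000000, y=0.300000:
  k1 = f(1.000000, 0.300000) = 0.890200
  k2 = f(1.240000, 0.513648) = 0.918122
  y ← 0.300000 + 0.48·0.918122 = 0.740699
y(1.48) ≈ 0.7407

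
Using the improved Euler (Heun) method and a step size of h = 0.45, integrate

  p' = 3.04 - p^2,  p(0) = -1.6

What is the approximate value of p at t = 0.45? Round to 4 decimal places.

Heun: k1 = f(t_n, p_n); k2 = f(t_n + h, p_n + h·k1); p_{n+1} = p_n + (h/2)·(k1 + k2).
t=0.000000, p=-1.600000:
  k1 = f(0.000000, -1.600000) = 0.480000
  k2 = f(0.450000, -1.384000) = 1.124544
  p ← -1.600000 + (0.45/2)·(0.480000 + 1.124544) = -1.238978
p(0.45) ≈ -1.2390

-1.2390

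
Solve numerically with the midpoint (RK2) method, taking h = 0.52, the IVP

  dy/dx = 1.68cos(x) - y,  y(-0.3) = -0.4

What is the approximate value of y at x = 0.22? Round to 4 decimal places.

0.4098

Midpoint: k1 = f(x_n, y_n); k2 = f(x_n + h/2, y_n + (h/2)·k1); y_{n+1} = y_n + h·k2.
x=-0.300000, y=-0.400000:
  k1 = f(-0.300000, -0.400000) = 2.004965
  k2 = f(-0.040000, 0.121291) = 1.557365
  y ← -0.400000 + 0.52·1.557365 = 0.409830
y(0.22) ≈ 0.4098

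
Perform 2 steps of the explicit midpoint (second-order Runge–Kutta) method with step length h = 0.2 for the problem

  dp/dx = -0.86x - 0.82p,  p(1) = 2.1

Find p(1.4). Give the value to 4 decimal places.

1.1599

Midpoint: k1 = f(x_n, p_n); k2 = f(x_n + h/2, p_n + (h/2)·k1); p_{n+1} = p_n + h·k2.
x=1.000000, p=2.100000:
  k1 = f(1.000000, 2.100000) = -2.582000
  k2 = f(1.100000, 1.841800) = -2.456276
  p ← 2.100000 + 0.2·(-2.456276) = 1.608745
x=1.200000, p=1.608745:
  k1 = f(1.200000, 1.608745) = -2.351171
  k2 = f(1.300000, 1.373628) = -2.244375
  p ← 1.608745 + 0.2·(-2.244375) = 1.159870
p(1.4) ≈ 1.1599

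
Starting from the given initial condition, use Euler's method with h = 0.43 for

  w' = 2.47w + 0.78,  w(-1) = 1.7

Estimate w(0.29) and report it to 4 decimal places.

Euler: w_{n+1} = w_n + h·f(x_n, w_n).
x=-1.000000, w=1.700000: f=4.979000 → w ← 1.700000 + 0.43·4.979000 = 3.840970
x=-0.570000, w=3.840970: f=10.267196 → w ← 3.840970 + 0.43·10.267196 = 8.255864
x=-0.140000, w=8.255864: f=21.171985 → w ← 8.255864 + 0.43·21.171985 = 17.359818
w(0.29) ≈ 17.3598

17.3598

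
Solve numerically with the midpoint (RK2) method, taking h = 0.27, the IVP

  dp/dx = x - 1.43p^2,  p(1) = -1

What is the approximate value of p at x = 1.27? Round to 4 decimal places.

-1.1258

Midpoint: k1 = f(x_n, p_n); k2 = f(x_n + h/2, p_n + (h/2)·k1); p_{n+1} = p_n + h·k2.
x=1.000000, p=-1.000000:
  k1 = f(1.000000, -1.000000) = -0.430000
  k2 = f(1.135000, -1.058050) = -0.465842
  p ← -1.000000 + 0.27·(-0.465842) = -1.125777
p(1.27) ≈ -1.1258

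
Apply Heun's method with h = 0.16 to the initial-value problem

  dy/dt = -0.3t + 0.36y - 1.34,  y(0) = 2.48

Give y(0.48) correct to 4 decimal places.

Heun: k1 = f(t_n, y_n); k2 = f(t_n + h, y_n + h·k1); y_{n+1} = y_n + (h/2)·(k1 + k2).
t=0.000000, y=2.480000:
  k1 = f(0.000000, 2.480000) = -0.447200
  k2 = f(0.160000, 2.408448) = -0.520959
  y ← 2.480000 + (0.16/2)·(-0.447200 + (-0.520959)) = 2.402547
t=0.160000, y=2.402547:
  k1 = f(0.160000, 2.402547) = -0.523083
  k2 = f(0.320000, 2.318854) = -0.601213
  y ← 2.402547 + (0.16/2)·(-0.523083 + (-0.601213)) = 2.312604
t=0.320000, y=2.312604:
  k1 = f(0.320000, 2.312604) = -0.603463
  k2 = f(0.480000, 2.216050) = -0.686222
  y ← 2.312604 + (0.16/2)·(-0.603463 + (-0.686222)) = 2.209429
y(0.48) ≈ 2.2094

2.2094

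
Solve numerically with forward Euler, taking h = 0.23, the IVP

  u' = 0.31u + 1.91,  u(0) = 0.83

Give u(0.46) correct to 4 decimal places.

1.8625

Euler: u_{n+1} = u_n + h·f(x_n, u_n).
x=0.000000, u=0.830000: f=2.167300 → u ← 0.830000 + 0.23·2.167300 = 1.328479
x=0.230000, u=1.328479: f=2.321828 → u ← 1.328479 + 0.23·2.321828 = 1.862500
u(0.46) ≈ 1.8625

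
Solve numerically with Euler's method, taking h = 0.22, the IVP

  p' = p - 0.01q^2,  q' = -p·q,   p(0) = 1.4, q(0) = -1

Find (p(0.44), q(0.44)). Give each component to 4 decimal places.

Euler on (p,q): p_{n+1} = p_n + h·p', q_{n+1} = q_n + h·q'.
0.000000: (1.400000, -1.000000); f=(1.390000, 1.400000) → (1.705800, -0.692000)
0.220000: (1.705800, -0.692000); f=(1.701011, 1.180414) → (2.080022, -0.432309)
(p(0.44), q(0.44)) ≈ (2.0800, -0.4323)

2.0800, -0.4323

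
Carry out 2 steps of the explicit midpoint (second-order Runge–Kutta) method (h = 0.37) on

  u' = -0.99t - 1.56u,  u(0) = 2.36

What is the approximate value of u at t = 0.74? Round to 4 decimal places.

Midpoint: k1 = f(t_n, u_n); k2 = f(t_n + h/2, u_n + (h/2)·k1); u_{n+1} = u_n + h·k2.
t=0.000000, u=2.360000:
  k1 = f(0.000000, 2.360000) = -3.681600
  k2 = f(0.185000, 1.678904) = -2.802240
  u ← 2.360000 + 0.37·(-2.802240) = 1.323171
t=0.370000, u=1.323171:
  k1 = f(0.370000, 1.323171) = -2.430447
  k2 = f(0.555000, 0.873538) = -1.912170
  u ← 1.323171 + 0.37·(-1.912170) = 0.615668
u(0.74) ≈ 0.6157

0.6157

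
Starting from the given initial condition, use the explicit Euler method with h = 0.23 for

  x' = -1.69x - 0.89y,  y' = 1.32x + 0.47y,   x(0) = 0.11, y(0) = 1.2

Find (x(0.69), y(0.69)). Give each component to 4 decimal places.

-0.5353, 1.4959

Euler on (x,y): x_{n+1} = x_n + h·x', y_{n+1} = y_n + h·y'.
0.000000: (0.110000, 1.200000); f=(-1.253900, 0.709200) → (-0.178397, 1.363116)
0.230000: (-0.178397, 1.363116); f=(-0.911682, 0.405180) → (-0.388084, 1.456308)
0.460000: (-0.388084, 1.456308); f=(-0.640252, 0.172194) → (-0.535342, 1.495912)
(x(0.69), y(0.69)) ≈ (-0.5353, 1.4959)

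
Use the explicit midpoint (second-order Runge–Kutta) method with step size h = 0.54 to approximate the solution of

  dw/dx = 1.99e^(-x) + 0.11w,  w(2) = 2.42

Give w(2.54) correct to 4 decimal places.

Midpoint: k1 = f(x_n, w_n); k2 = f(x_n + h/2, w_n + (h/2)·k1); w_{n+1} = w_n + h·k2.
x=2.000000, w=2.420000:
  k1 = f(2.000000, 2.420000) = 0.535517
  k2 = f(2.270000, 2.564590) = 0.487696
  w ← 2.420000 + 0.54·0.487696 = 2.683356
w(2.54) ≈ 2.6834

2.6834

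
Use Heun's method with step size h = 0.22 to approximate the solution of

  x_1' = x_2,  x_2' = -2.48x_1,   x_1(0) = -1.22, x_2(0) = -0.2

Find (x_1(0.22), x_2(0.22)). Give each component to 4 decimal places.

-1.1908, 0.4776

Heun on (x_1,x_2): k1 = f(t_n, state_n); k2 = f(t_n + h, state_n + h·k1); state_{n+1} = state_n + (h/2)·(k1 + k2).
0.000000: (-1.220000, -0.200000)
  k1 = (-0.200000, 3.025600)
  predictor → (-1.264000, 0.465632)
  k2 = (0.465632, 3.134720)
  → (-1.190780, 0.477635)
(x_1(0.22), x_2(0.22)) ≈ (-1.1908, 0.4776)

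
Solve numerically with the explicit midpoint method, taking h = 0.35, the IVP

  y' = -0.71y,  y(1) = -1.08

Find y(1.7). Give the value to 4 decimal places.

Midpoint: k1 = f(x_n, y_n); k2 = f(x_n + h/2, y_n + (h/2)·k1); y_{n+1} = y_n + h·k2.
x=1.000000, y=-1.080000:
  k1 = f(1.000000, -1.080000) = 0.766800
  k2 = f(1.175000, -0.945810) = 0.671525
  y ← -1.080000 + 0.35·0.671525 = -0.844966
x=1.350000, y=-0.844966:
  k1 = f(1.350000, -0.844966) = 0.599926
  k2 = f(1.525000, -0.739979) = 0.525385
  y ← -0.844966 + 0.35·0.525385 = -0.661081
y(1.7) ≈ -0.6611

-0.6611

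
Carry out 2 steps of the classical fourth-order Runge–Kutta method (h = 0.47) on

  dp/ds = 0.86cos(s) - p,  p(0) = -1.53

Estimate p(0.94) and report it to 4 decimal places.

-0.1654

RK4: k1 = f(s_n, p_n); k2 = f(s_n + h/2, p_n + (h/2)·k1); k3 = f(s_n + h/2, p_n + (h/2)·k2); k4 = f(s_n + h, p_n + h·k3); p_{n+1} = p_n + (h/6)·(k1 + 2k2 + 2k3 + k4).
s=0.000000, p=-1.530000:
  k1 = f(0.000000, -1.530000) = 2.390000
  k2 = f(0.235000, -0.968350) = 1.804712
  k3 = f(0.235000, -1.105893) = 1.942255
  k4 = f(0.470000, -0.617140) = 1.383889
  p ← -1.530000 + (0.47/6)·(k1 + 2k2 + 2k3 + k4) = -0.647354
s=0.470000, p=-0.647354:
  k1 = f(0.470000, -0.647354) = 1.414103
  k2 = f(0.705000, -0.315040) = 0.970026
  k3 = f(0.705000, -0.419398) = 1.074384
  k4 = f(0.940000, -0.142393) = 0.649611
  p ← -0.647354 + (0.47/6)·(k1 + 2k2 + 2k3 + k4) = -0.165405
p(0.94) ≈ -0.1654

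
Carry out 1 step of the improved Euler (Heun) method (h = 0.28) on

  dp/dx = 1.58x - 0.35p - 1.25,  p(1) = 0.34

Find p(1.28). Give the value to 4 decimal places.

Heun: k1 = f(x_n, p_n); k2 = f(x_n + h, p_n + h·k1); p_{n+1} = p_n + (h/2)·(k1 + k2).
x=1.000000, p=0.340000:
  k1 = f(1.000000, 0.340000) = 0.211000
  k2 = f(1.280000, 0.399080) = 0.632722
  p ← 0.340000 + (0.28/2)·(0.211000 + 0.632722) = 0.458121
p(1.28) ≈ 0.4581

0.4581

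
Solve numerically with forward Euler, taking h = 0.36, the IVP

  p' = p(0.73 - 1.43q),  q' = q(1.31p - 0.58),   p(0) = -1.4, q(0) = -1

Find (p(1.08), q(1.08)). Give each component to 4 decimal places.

Euler on (p,q): p_{n+1} = p_n + h·p', q_{n+1} = q_n + h·q'.
0.000000: (-1.400000, -1.000000); f=(-3.024000, 2.414000) → (-2.488640, -0.130960)
0.360000: (-2.488640, -0.130960); f=(-2.282762, 0.502902) → (-3.310434, 0.050085)
0.720000: (-3.310434, 0.050085); f=(-2.179520, -0.246250) → (-4.095061, -0.038565)
(p(1.08), q(1.08)) ≈ (-4.0951, -0.0386)

-4.0951, -0.0386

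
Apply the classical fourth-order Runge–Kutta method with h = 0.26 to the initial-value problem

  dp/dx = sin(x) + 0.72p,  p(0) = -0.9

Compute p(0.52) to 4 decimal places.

-1.1582

RK4: k1 = f(x_n, p_n); k2 = f(x_n + h/2, p_n + (h/2)·k1); k3 = f(x_n + h/2, p_n + (h/2)·k2); k4 = f(x_n + h, p_n + h·k3); p_{n+1} = p_n + (h/6)·(k1 + 2k2 + 2k3 + k4).
x=0.000000, p=-0.900000:
  k1 = f(0.000000, -0.900000) = -0.648000
  k2 = f(0.130000, -0.984240) = -0.579019
  k3 = f(0.130000, -0.975272) = -0.572562
  k4 = f(0.260000, -1.048866) = -0.498103
  p ← -0.900000 + (0.26/6)·(k1 + 2k2 + 2k3 + k4) = -1.049468
x=0.260000, p=-1.049468:
  k1 = f(0.260000, -1.049468) = -0.498536
  k2 = f(0.390000, -1.114278) = -0.422092
  k3 = f(0.390000, -1.104340) = -0.414936
  k4 = f(0.520000, -1.157352) = -0.336413
  p ← -1.049468 + (0.26/6)·(k1 + 2k2 + 2k3 + k4) = -1.158192
p(0.52) ≈ -1.1582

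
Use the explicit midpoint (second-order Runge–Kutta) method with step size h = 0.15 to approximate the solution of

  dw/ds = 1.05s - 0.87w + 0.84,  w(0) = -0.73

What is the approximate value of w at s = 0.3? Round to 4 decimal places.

-0.2973

Midpoint: k1 = f(s_n, w_n); k2 = f(s_n + h/2, w_n + (h/2)·k1); w_{n+1} = w_n + h·k2.
s=0.000000, w=-0.730000:
  k1 = f(0.000000, -0.730000) = 1.475100
  k2 = f(0.075000, -0.619367) = 1.457600
  w ← -0.730000 + 0.15·1.457600 = -0.511360
s=0.150000, w=-0.511360:
  k1 = f(0.150000, -0.511360) = 1.442383
  k2 = f(0.225000, -0.403181) = 1.427018
  w ← -0.511360 + 0.15·1.427018 = -0.297307
w(0.3) ≈ -0.2973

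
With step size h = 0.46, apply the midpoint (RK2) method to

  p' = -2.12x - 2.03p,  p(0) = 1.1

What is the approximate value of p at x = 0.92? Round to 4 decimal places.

Midpoint: k1 = f(x_n, p_n); k2 = f(x_n + h/2, p_n + (h/2)·k1); p_{n+1} = p_n + h·k2.
x=0.000000, p=1.100000:
  k1 = f(0.000000, 1.100000) = -2.233000
  k2 = f(0.230000, 0.586410) = -1.678012
  p ← 1.100000 + 0.46·(-1.678012) = 0.328114
x=0.460000, p=0.328114:
  k1 = f(0.460000, 0.328114) = -1.641272
  k2 = f(0.690000, -0.049378) = -1.362562
  p ← 0.328114 + 0.46·(-1.362562) = -0.298664
p(0.92) ≈ -0.2987

-0.2987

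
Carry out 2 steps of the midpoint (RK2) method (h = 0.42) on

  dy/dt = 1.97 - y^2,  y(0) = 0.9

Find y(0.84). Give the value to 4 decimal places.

Midpoint: k1 = f(t_n, y_n); k2 = f(t_n + h/2, y_n + (h/2)·k1); y_{n+1} = y_n + h·k2.
t=0.000000, y=0.900000:
  k1 = f(0.000000, 0.900000) = 1.160000
  k2 = f(0.210000, 1.143600) = 0.662179
  y ← 0.900000 + 0.42·0.662179 = 1.178115
t=0.420000, y=1.178115:
  k1 = f(0.420000, 1.178115) = 0.582045
  k2 = f(0.630000, 1.300345) = 0.279104
  y ← 1.178115 + 0.42·0.279104 = 1.295339
y(0.84) ≈ 1.2953

1.2953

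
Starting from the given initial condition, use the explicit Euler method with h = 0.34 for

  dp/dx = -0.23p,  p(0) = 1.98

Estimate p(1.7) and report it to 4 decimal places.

1.3178

Euler: p_{n+1} = p_n + h·f(x_n, p_n).
x=0.000000, p=1.980000: f=-0.455400 → p ← 1.980000 + 0.34·(-0.455400) = 1.825164
x=0.340000, p=1.825164: f=-0.419788 → p ← 1.825164 + 0.34·(-0.419788) = 1.682436
x=0.680000, p=1.682436: f=-0.386960 → p ← 1.682436 + 0.34·(-0.386960) = 1.550870
x=1.020000, p=1.550870: f=-0.356700 → p ← 1.550870 + 0.34·(-0.356700) = 1.429592
x=1.360000, p=1.429592: f=-0.328806 → p ← 1.429592 + 0.34·(-0.328806) = 1.317798
p(1.7) ≈ 1.3178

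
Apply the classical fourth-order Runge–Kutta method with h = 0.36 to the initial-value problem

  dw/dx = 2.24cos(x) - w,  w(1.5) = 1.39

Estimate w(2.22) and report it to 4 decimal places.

RK4: k1 = f(x_n, w_n); k2 = f(x_n + h/2, w_n + (h/2)·k1); k3 = f(x_n + h/2, w_n + (h/2)·k2); k4 = f(x_n + h, w_n + h·k3); w_{n+1} = w_n + (h/6)·(k1 + 2k2 + 2k3 + k4).
x=1.500000, w=1.390000:
  k1 = f(1.500000, 1.390000) = -1.231549
  k2 = f(1.680000, 1.168321) = -1.412452
  k3 = f(1.680000, 1.135759) = -1.379889
  k4 = f(1.860000, 0.893240) = -1.532063
  w ← 1.390000 + (0.36/6)·(k1 + 2k2 + 2k3 + k4) = 0.889102
x=1.860000, w=0.889102:
  k1 = f(1.860000, 0.889102) = -1.527926
  k2 = f(2.040000, 0.614076) = -1.626950
  k3 = f(2.040000, 0.596251) = -1.609126
  k4 = f(2.220000, 0.309817) = -1.664014
  w ← 0.889102 + (0.36/6)·(k1 + 2k2 + 2k3 + k4) = 0.309257
w(2.22) ≈ 0.3093

0.3093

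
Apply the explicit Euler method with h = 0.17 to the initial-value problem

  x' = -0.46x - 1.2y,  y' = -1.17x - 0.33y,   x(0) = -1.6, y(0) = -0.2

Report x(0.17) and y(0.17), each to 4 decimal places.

Euler on (x,y): x_{n+1} = x_n + h·x', y_{n+1} = y_n + h·y'.
0.000000: (-1.600000, -0.200000); f=(0.976000, 1.938000) → (-1.434080, 0.129460)
(x(0.17), y(0.17)) ≈ (-1.4341, 0.1295)

-1.4341, 0.1295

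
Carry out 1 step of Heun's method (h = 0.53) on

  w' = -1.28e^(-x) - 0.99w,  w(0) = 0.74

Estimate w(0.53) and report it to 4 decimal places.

Heun: k1 = f(x_n, w_n); k2 = f(x_n + h, w_n + h·k1); w_{n+1} = w_n + (h/2)·(k1 + k2).
x=0.000000, w=0.740000:
  k1 = f(0.000000, 0.740000) = -2.012600
  k2 = f(0.530000, -0.326678) = -0.430003
  w ← 0.740000 + (0.53/2)·(-2.012600 + (-0.430003)) = 0.092710
w(0.53) ≈ 0.0927

0.0927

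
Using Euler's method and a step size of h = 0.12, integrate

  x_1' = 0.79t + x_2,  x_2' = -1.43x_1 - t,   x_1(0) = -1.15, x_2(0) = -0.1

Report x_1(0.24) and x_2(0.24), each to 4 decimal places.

Euler on (x_1,x_2): x_1_{n+1} = x_1_n + h·x_1', x_2_{n+1} = x_2_n + h·x_2'.
0.000000: (-1.150000, -0.100000); f=(-0.100000, 1.644500) → (-1.162000, 0.097340)
0.120000: (-1.162000, 0.097340); f=(0.192140, 1.541660) → (-1.138943, 0.282339)
(x_1(0.24), x_2(0.24)) ≈ (-1.1389, 0.2823)

-1.1389, 0.2823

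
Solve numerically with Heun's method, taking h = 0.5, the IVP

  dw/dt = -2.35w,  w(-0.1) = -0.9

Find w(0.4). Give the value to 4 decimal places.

Heun: k1 = f(t_n, w_n); k2 = f(t_n + h, w_n + h·k1); w_{n+1} = w_n + (h/2)·(k1 + k2).
t=-0.100000, w=-0.900000:
  k1 = f(-0.100000, -0.900000) = 2.115000
  k2 = f(0.400000, 0.157500) = -0.370125
  w ← -0.900000 + (0.5/2)·(2.115000 + (-0.370125)) = -0.463781
w(0.4) ≈ -0.4638

-0.4638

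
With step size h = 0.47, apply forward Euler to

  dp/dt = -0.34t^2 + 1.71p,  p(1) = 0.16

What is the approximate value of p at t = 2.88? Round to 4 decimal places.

-2.3806

Euler: p_{n+1} = p_n + h·f(t_n, p_n).
t=1.000000, p=0.160000: f=-0.066400 → p ← 0.160000 + 0.47·(-0.066400) = 0.128792
t=1.470000, p=0.128792: f=-0.514472 → p ← 0.128792 + 0.47·(-0.514472) = -0.113010
t=1.940000, p=-0.113010: f=-1.472871 → p ← -0.113010 + 0.47·(-1.472871) = -0.805259
t=2.410000, p=-0.805259: f=-3.351747 → p ← -0.805259 + 0.47·(-3.351747) = -2.380580
p(2.88) ≈ -2.3806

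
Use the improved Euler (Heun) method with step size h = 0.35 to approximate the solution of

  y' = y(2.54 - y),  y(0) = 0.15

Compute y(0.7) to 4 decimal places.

0.6438

Heun: k1 = f(x_n, y_n); k2 = f(x_n + h, y_n + h·k1); y_{n+1} = y_n + (h/2)·(k1 + k2).
x=0.000000, y=0.150000:
  k1 = f(0.000000, 0.150000) = 0.358500
  k2 = f(0.350000, 0.275475) = 0.623820
  y ← 0.150000 + (0.35/2)·(0.358500 + 0.623820) = 0.321906
x=0.350000, y=0.321906:
  k1 = f(0.350000, 0.321906) = 0.714018
  k2 = f(0.700000, 0.571812) = 1.125434
  y ← 0.321906 + (0.35/2)·(0.714018 + 1.125434) = 0.643810
y(0.7) ≈ 0.6438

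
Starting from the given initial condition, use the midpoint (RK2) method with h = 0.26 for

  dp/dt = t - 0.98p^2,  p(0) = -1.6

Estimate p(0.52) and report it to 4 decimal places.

Midpoint: k1 = f(t_n, p_n); k2 = f(t_n + h/2, p_n + (h/2)·k1); p_{n+1} = p_n + h·k2.
t=0.000000, p=-1.600000:
  k1 = f(0.000000, -1.600000) = -2.508800
  k2 = f(0.130000, -1.926144) = -3.505830
  p ← -1.600000 + 0.26·(-3.505830) = -2.511516
t=0.260000, p=-2.511516:
  k1 = f(0.260000, -2.511516) = -5.921558
  k2 = f(0.390000, -3.281318) = -10.161709
  p ← -2.511516 + 0.26·(-10.161709) = -5.153560
p(0.52) ≈ -5.1536

-5.1536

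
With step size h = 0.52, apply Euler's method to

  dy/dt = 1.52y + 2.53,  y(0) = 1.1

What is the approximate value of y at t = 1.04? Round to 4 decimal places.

7.1971

Euler: y_{n+1} = y_n + h·f(t_n, y_n).
t=0.000000, y=1.100000: f=4.202000 → y ← 1.100000 + 0.52·4.202000 = 3.285040
t=0.520000, y=3.285040: f=7.523261 → y ← 3.285040 + 0.52·7.523261 = 7.197136
y(1.04) ≈ 7.1971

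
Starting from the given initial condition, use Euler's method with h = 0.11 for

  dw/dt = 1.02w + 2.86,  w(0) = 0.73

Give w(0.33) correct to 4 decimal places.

2.0580

Euler: w_{n+1} = w_n + h·f(t_n, w_n).
t=0.000000, w=0.730000: f=3.604600 → w ← 0.730000 + 0.11·3.604600 = 1.126506
t=0.110000, w=1.126506: f=4.009036 → w ← 1.126506 + 0.11·4.009036 = 1.567500
t=0.220000, w=1.567500: f=4.458850 → w ← 1.567500 + 0.11·4.458850 = 2.057973
w(0.33) ≈ 2.0580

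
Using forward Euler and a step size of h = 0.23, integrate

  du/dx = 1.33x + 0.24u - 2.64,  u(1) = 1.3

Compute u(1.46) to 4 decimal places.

Euler: u_{n+1} = u_n + h·f(x_n, u_n).
x=1.000000, u=1.300000: f=-0.998000 → u ← 1.300000 + 0.23·(-0.998000) = 1.070460
x=1.230000, u=1.070460: f=-0.747190 → u ← 1.070460 + 0.23·(-0.747190) = 0.898606
u(1.46) ≈ 0.8986

0.8986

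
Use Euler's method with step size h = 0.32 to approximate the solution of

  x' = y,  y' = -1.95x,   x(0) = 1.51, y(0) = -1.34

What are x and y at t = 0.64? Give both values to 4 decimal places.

Euler on (x,y): x_{n+1} = x_n + h·x', y_{n+1} = y_n + h·y'.
0.000000: (1.510000, -1.340000); f=(-1.340000, -2.944500) → (1.081200, -2.282240)
0.320000: (1.081200, -2.282240); f=(-2.282240, -2.108340) → (0.350883, -2.956909)
(x(0.64), y(0.64)) ≈ (0.3509, -2.9569)

0.3509, -2.9569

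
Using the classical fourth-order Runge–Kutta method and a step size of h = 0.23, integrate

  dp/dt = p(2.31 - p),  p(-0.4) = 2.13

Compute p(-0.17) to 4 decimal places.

RK4: k1 = f(t_n, p_n); k2 = f(t_n + h/2, p_n + (h/2)·k1); k3 = f(t_n + h/2, p_n + (h/2)·k2); k4 = f(t_n + h, p_n + h·k3); p_{n+1} = p_n + (h/6)·(k1 + 2k2 + 2k3 + k4).
t=-0.400000, p=2.130000:
  k1 = f(-0.400000, 2.130000) = 0.383400
  k2 = f(-0.285000, 2.174091) = 0.295479
  k3 = f(-0.285000, 2.163980) = 0.315984
  k4 = f(-0.170000, 2.202676) = 0.236399
  p ← 2.130000 + (0.23/6)·(k1 + 2k2 + 2k3 + k4) = 2.200638
p(-0.17) ≈ 2.2006

2.2006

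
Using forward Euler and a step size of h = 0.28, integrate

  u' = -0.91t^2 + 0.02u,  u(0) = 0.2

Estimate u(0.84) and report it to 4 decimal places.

0.1034

Euler: u_{n+1} = u_n + h·f(t_n, u_n).
t=0.000000, u=0.200000: f=0.004000 → u ← 0.200000 + 0.28·0.004000 = 0.201120
t=0.280000, u=0.201120: f=-0.067322 → u ← 0.201120 + 0.28·(-0.067322) = 0.182270
t=0.560000, u=0.182270: f=-0.281731 → u ← 0.182270 + 0.28·(-0.281731) = 0.103385
u(0.84) ≈ 0.1034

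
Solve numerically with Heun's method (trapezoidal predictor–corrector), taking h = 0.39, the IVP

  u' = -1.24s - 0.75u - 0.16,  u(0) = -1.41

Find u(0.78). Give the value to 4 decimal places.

-1.2130

Heun: k1 = f(s_n, u_n); k2 = f(s_n + h, u_n + h·k1); u_{n+1} = u_n + (h/2)·(k1 + k2).
s=0.000000, u=-1.410000:
  k1 = f(0.000000, -1.410000) = 0.897500
  k2 = f(0.390000, -1.059975) = 0.151381
  u ← -1.410000 + (0.39/2)·(0.897500 + 0.151381) = -1.205468
s=0.390000, u=-1.205468:
  k1 = f(0.390000, -1.205468) = 0.260501
  k2 = f(0.780000, -1.103873) = -0.299295
  u ← -1.205468 + (0.39/2)·(0.260501 + (-0.299295)) = -1.213033
u(0.78) ≈ -1.2130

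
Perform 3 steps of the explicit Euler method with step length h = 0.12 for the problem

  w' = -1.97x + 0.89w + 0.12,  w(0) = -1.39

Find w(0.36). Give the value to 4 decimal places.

Euler: w_{n+1} = w_n + h·f(x_n, w_n).
x=0.000000, w=-1.390000: f=-1.117100 → w ← -1.390000 + 0.12·(-1.117100) = -1.524052
x=0.120000, w=-1.524052: f=-1.472806 → w ← -1.524052 + 0.12·(-1.472806) = -1.700789
x=0.240000, w=-1.700789: f=-1.866502 → w ← -1.700789 + 0.12·(-1.866502) = -1.924769
w(0.36) ≈ -1.9248

-1.9248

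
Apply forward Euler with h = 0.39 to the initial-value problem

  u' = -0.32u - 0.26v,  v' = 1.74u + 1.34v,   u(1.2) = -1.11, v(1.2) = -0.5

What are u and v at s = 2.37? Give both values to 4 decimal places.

Euler on (u,v): u_{n+1} = u_n + h·u', v_{n+1} = v_n + h·v'.
1.200000: (-1.110000, -0.500000); f=(0.485200, -2.601400) → (-0.920772, -1.514546)
1.590000: (-0.920772, -1.514546); f=(0.688429, -3.631635) → (-0.652285, -2.930884)
1.980000: (-0.652285, -2.930884); f=(0.970761, -5.062359) → (-0.273688, -4.905204)
(u(2.37), v(2.37)) ≈ (-0.2737, -4.9052)

-0.2737, -4.9052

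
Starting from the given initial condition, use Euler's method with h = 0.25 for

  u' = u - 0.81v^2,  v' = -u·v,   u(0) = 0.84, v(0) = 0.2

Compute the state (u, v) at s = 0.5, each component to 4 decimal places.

Euler on (u,v): u_{n+1} = u_n + h·u', v_{n+1} = v_n + h·v'.
0.000000: (0.840000, 0.200000); f=(0.807600, -0.168000) → (1.041900, 0.158000)
0.250000: (1.041900, 0.158000); f=(1.021679, -0.164620) → (1.297320, 0.116845)
(u(0.5), v(0.5)) ≈ (1.2973, 0.1168)

1.2973, 0.1168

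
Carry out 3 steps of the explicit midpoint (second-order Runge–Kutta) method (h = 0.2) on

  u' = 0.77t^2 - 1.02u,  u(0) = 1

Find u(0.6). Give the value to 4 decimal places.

0.5928

Midpoint: k1 = f(t_n, u_n); k2 = f(t_n + h/2, u_n + (h/2)·k1); u_{n+1} = u_n + h·k2.
t=0.000000, u=1.000000:
  k1 = f(0.000000, 1.000000) = -1.020000
  k2 = f(0.100000, 0.898000) = -0.908260
  u ← 1.000000 + 0.2·(-0.908260) = 0.818348
t=0.200000, u=0.818348:
  k1 = f(0.200000, 0.818348) = -0.803915
  k2 = f(0.300000, 0.737957) = -0.683416
  u ← 0.818348 + 0.2·(-0.683416) = 0.681665
t=0.400000, u=0.681665:
  k1 = f(0.400000, 0.681665) = -0.572098
  k2 = f(0.500000, 0.624455) = -0.444444
  u ← 0.681665 + 0.2·(-0.444444) = 0.592776
u(0.6) ≈ 0.5928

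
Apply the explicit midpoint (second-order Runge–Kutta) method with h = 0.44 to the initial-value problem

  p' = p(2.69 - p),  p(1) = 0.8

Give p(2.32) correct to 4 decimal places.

Midpoint: k1 = f(x_n, p_n); k2 = f(x_n + h/2, p_n + (h/2)·k1); p_{n+1} = p_n + h·k2.
x=1.000000, p=0.800000:
  k1 = f(1.000000, 0.800000) = 1.512000
  k2 = f(1.220000, 1.132640) = 1.763928
  p ← 0.800000 + 0.44·1.763928 = 1.576128
x=1.440000, p=1.576128:
  k1 = f(1.440000, 1.576128) = 1.755605
  k2 = f(1.660000, 1.962361) = 1.427890
  p ← 1.576128 + 0.44·1.427890 = 2.204400
x=1.880000, p=2.204400:
  k1 = f(1.880000, 2.204400) = 1.070457
  k2 = f(2.100000, 2.439900) = 0.610218
  p ← 2.204400 + 0.44·0.610218 = 2.472896
p(2.32) ≈ 2.4729

2.4729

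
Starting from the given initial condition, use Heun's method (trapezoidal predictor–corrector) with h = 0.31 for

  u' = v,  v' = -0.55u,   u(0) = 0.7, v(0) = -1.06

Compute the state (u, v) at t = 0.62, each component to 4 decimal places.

Heun on (u,v): k1 = f(t_n, state_n); k2 = f(t_n + h, state_n + h·k1); state_{n+1} = state_n + (h/2)·(k1 + k2).
0.000000: (0.700000, -1.060000)
  k1 = (-1.060000, -0.385000)
  predictor → (0.371400, -1.179350)
  k2 = (-1.179350, -0.204270)
  → (0.352901, -1.151337)
0.310000: (0.352901, -1.151337)
  k1 = (-1.151337, -0.194095)
  predictor → (-0.004014, -1.211506)
  k2 = (-1.211506, 0.002208)
  → (-0.013340, -1.181079)
(u(0.62), v(0.62)) ≈ (-0.0133, -1.1811)

-0.0133, -1.1811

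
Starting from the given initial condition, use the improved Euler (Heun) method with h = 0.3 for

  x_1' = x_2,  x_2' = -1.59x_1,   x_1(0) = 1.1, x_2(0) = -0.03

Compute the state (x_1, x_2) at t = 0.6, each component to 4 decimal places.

Heun on (x_1,x_2): k1 = f(t_n, state_n); k2 = f(t_n + h, state_n + h·k1); state_{n+1} = state_n + (h/2)·(k1 + k2).
0.000000: (1.100000, -0.030000)
  k1 = (-0.030000, -1.749000)
  predictor → (1.091000, -0.554700)
  k2 = (-0.554700, -1.734690)
  → (1.012295, -0.552554)
0.300000: (1.012295, -0.552554)
  k1 = (-0.552554, -1.609549)
  predictor → (0.846529, -1.035418)
  k2 = (-1.035418, -1.345981)
  → (0.774099, -0.995883)
(x_1(0.6), x_2(0.6)) ≈ (0.7741, -0.9959)

0.7741, -0.9959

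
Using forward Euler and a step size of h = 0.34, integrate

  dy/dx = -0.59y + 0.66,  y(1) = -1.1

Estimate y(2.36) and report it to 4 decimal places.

Euler: y_{n+1} = y_n + h·f(x_n, y_n).
x=1.000000, y=-1.100000: f=1.309000 → y ← -1.100000 + 0.34·1.309000 = -0.654940
x=1.340000, y=-0.654940: f=1.046415 → y ← -0.654940 + 0.34·1.046415 = -0.299159
x=1.680000, y=-0.299159: f=0.836504 → y ← -0.299159 + 0.34·0.836504 = -0.014748
x=2.020000, y=-0.014748: f=0.668701 → y ← -0.014748 + 0.34·0.668701 = 0.212611
y(2.36) ≈ 0.2126

0.2126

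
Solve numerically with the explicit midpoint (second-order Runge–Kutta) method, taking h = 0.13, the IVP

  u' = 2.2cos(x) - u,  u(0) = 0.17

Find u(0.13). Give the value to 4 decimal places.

0.4161

Midpoint: k1 = f(x_n, u_n); k2 = f(x_n + h/2, u_n + (h/2)·k1); u_{n+1} = u_n + h·k2.
x=0.000000, u=0.170000:
  k1 = f(0.000000, 0.170000) = 2.030000
  k2 = f(0.065000, 0.301950) = 1.893404
  u ← 0.170000 + 0.13·1.893404 = 0.416143
u(0.13) ≈ 0.4161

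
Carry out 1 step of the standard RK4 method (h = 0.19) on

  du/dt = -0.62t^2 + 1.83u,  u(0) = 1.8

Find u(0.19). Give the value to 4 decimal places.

2.5468

RK4: k1 = f(t_n, u_n); k2 = f(t_n + h/2, u_n + (h/2)·k1); k3 = f(t_n + h/2, u_n + (h/2)·k2); k4 = f(t_n + h, u_n + h·k3); u_{n+1} = u_n + (h/6)·(k1 + 2k2 + 2k3 + k4).
t=0.000000, u=1.800000:
  k1 = f(0.000000, 1.800000) = 3.294000
  k2 = f(0.095000, 2.112930) = 3.861066
  k3 = f(0.095000, 2.166801) = 3.959651
  k4 = f(0.190000, 2.552334) = 4.648389
  u ← 1.800000 + (0.19/6)·(k1 + 2k2 + 2k3 + k4) = 2.546821
u(0.19) ≈ 2.5468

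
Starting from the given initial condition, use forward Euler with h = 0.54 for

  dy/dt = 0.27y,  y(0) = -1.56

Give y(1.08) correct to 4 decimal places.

-2.0481

Euler: y_{n+1} = y_n + h·f(t_n, y_n).
t=0.000000, y=-1.560000: f=-0.421200 → y ← -1.560000 + 0.54·(-0.421200) = -1.787448
t=0.540000, y=-1.787448: f=-0.482611 → y ← -1.787448 + 0.54·(-0.482611) = -2.048058
y(1.08) ≈ -2.0481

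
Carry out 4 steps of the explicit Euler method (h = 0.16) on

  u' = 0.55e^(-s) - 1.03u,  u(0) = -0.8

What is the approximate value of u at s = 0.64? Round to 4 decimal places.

-0.1779

Euler: u_{n+1} = u_n + h·f(s_n, u_n).
s=0.000000, u=-0.800000: f=1.374000 → u ← -0.800000 + 0.16·1.374000 = -0.580160
s=0.160000, u=-0.580160: f=1.066244 → u ← -0.580160 + 0.16·1.066244 = -0.409561
s=0.320000, u=-0.409561: f=0.821230 → u ← -0.409561 + 0.16·0.821230 = -0.278164
s=0.480000, u=-0.278164: f=0.626840 → u ← -0.278164 + 0.16·0.626840 = -0.177870
u(0.64) ≈ -0.1779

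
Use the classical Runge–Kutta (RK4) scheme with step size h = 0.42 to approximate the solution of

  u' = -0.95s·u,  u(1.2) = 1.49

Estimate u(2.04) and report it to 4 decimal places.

RK4: k1 = f(s_n, u_n); k2 = f(s_n + h/2, u_n + (h/2)·k1); k3 = f(s_n + h/2, u_n + (h/2)·k2); k4 = f(s_n + h, u_n + h·k3); u_{n+1} = u_n + (h/6)·(k1 + 2k2 + 2k3 + k4).
s=1.200000, u=1.490000:
  k1 = f(1.200000, 1.490000) = -1.698600
  k2 = f(1.410000, 1.133294) = -1.518047
  k3 = f(1.410000, 1.171210) = -1.568836
  k4 = f(1.620000, 0.831089) = -1.279046
  u ← 1.490000 + (0.42/6)·(k1 + 2k2 + 2k3 + k4) = 0.849401
s=1.620000, u=0.849401:
  k1 = f(1.620000, 0.849401) = -1.307228
  k2 = f(1.830000, 0.574883) = -0.999434
  k3 = f(1.830000, 0.639520) = -1.111805
  k4 = f(2.040000, 0.382443) = -0.741174
  u ← 0.849401 + (0.42/6)·(k1 + 2k2 + 2k3 + k4) = 0.410439
u(2.04) ≈ 0.4104

0.4104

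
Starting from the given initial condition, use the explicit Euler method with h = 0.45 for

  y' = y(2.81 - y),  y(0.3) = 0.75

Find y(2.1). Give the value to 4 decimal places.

Euler: y_{n+1} = y_n + h·f(x_n, y_n).
x=0.300000, y=0.750000: f=1.545000 → y ← 0.750000 + 0.45·1.545000 = 1.445250
x=0.750000, y=1.445250: f=1.972405 → y ← 1.445250 + 0.45·1.972405 = 2.332832
x=1.200000, y=2.332832: f=1.113152 → y ← 2.332832 + 0.45·1.113152 = 2.833751
x=1.650000, y=2.833751: f=-0.067304 → y ← 2.833751 + 0.45·(-0.067304) = 2.803464
y(2.1) ≈ 2.8035

2.8035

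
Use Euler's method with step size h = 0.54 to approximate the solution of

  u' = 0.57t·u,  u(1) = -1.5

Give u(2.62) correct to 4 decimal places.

-4.7428

Euler: u_{n+1} = u_n + h·f(t_n, u_n).
t=1.000000, u=-1.500000: f=-0.855000 → u ← -1.500000 + 0.54·(-0.855000) = -1.961700
t=1.540000, u=-1.961700: f=-1.721980 → u ← -1.961700 + 0.54·(-1.721980) = -2.891569
t=2.080000, u=-2.891569: f=-3.428245 → u ← -2.891569 + 0.54·(-3.428245) = -4.742821
u(2.62) ≈ -4.7428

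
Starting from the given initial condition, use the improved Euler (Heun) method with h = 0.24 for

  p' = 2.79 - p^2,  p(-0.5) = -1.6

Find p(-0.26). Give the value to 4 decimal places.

-1.5240

Heun: k1 = f(x_n, p_n); k2 = f(x_n + h, p_n + h·k1); p_{n+1} = p_n + (h/2)·(k1 + k2).
x=-0.500000, p=-1.600000:
  k1 = f(-0.500000, -1.600000) = 0.230000
  k2 = f(-0.260000, -1.544800) = 0.403593
  p ← -1.600000 + (0.24/2)·(0.230000 + 0.403593) = -1.523969
p(-0.26) ≈ -1.5240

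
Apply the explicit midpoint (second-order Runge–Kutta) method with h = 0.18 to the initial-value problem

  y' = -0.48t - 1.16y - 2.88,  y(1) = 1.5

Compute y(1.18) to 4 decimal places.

Midpoint: k1 = f(t_n, y_n); k2 = f(t_n + h/2, y_n + (h/2)·k1); y_{n+1} = y_n + h·k2.
t=1.000000, y=1.500000:
  k1 = f(1.000000, 1.500000) = -5.100000
  k2 = f(1.090000, 1.041000) = -4.610760
  y ← 1.500000 + 0.18·(-4.610760) = 0.670063
y(1.18) ≈ 0.6701

0.6701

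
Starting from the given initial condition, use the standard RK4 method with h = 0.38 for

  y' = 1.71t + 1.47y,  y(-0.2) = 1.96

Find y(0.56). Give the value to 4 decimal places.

RK4: k1 = f(t_n, y_n); k2 = f(t_n + h/2, y_n + (h/2)·k1); k3 = f(t_n + h/2, y_n + (h/2)·k2); k4 = f(t_n + h, y_n + h·k3); y_{n+1} = y_n + (h/6)·(k1 + 2k2 + 2k3 + k4).
t=-0.200000, y=1.960000:
  k1 = f(-0.200000, 1.960000) = 2.539200
  k2 = f(-0.010000, 2.442448) = 3.573299
  k3 = f(-0.010000, 2.638927) = 3.862122
  k4 = f(0.180000, 3.427606) = 5.346382
  y ← 1.960000 + (0.38/6)·(k1 + 2k2 + 2k3 + k4) = 3.401240
t=0.180000, y=3.401240:
  k1 = f(0.180000, 3.401240) = 5.307623
  k2 = f(0.370000, 4.409689) = 7.114942
  k3 = f(0.370000, 4.753079) = 7.619726
  k4 = f(0.560000, 6.296736) = 10.213802
  y ← 3.401240 + (0.38/6)·(k1 + 2k2 + 2k3 + k4) = 6.250655
y(0.56) ≈ 6.2507

6.2507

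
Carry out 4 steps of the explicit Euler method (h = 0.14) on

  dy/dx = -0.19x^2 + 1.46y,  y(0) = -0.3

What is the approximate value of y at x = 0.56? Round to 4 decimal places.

-0.6392

Euler: y_{n+1} = y_n + h·f(x_n, y_n).
x=0.000000, y=-0.300000: f=-0.438000 → y ← -0.300000 + 0.14·(-0.438000) = -0.361320
x=0.140000, y=-0.361320: f=-0.531251 → y ← -0.361320 + 0.14·(-0.531251) = -0.435695
x=0.280000, y=-0.435695: f=-0.651011 → y ← -0.435695 + 0.14·(-0.651011) = -0.526837
x=0.420000, y=-0.526837: f=-0.802698 → y ← -0.526837 + 0.14·(-0.802698) = -0.639214
y(0.56) ≈ -0.6392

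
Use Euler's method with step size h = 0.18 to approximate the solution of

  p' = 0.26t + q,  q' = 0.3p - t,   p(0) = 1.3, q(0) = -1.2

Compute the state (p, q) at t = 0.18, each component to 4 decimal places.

1.0840, -1.1298

Euler on (p,q): p_{n+1} = p_n + h·p', q_{n+1} = q_n + h·q'.
0.000000: (1.300000, -1.200000); f=(-1.200000, 0.390000) → (1.084000, -1.129800)
(p(0.18), q(0.18)) ≈ (1.0840, -1.1298)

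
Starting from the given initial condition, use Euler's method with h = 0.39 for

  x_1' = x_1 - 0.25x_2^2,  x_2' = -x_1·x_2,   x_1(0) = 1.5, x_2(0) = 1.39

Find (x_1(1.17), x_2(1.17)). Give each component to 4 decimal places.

3.6172, -0.0023

Euler on (x_1,x_2): x_1_{n+1} = x_1_n + h·x_1', x_2_{n+1} = x_2_n + h·x_2'.
0.000000: (1.500000, 1.390000); f=(1.016975, -2.085000) → (1.896620, 0.576850)
0.390000: (1.896620, 0.576850); f=(1.813431, -1.094065) → (2.603858, 0.150164)
0.780000: (2.603858, 0.150164); f=(2.598221, -0.391007) → (3.617165, -0.002328)
(x_1(1.17), x_2(1.17)) ≈ (3.6172, -0.0023)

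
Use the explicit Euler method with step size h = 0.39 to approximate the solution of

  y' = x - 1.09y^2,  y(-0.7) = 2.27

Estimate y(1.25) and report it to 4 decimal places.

Euler: y_{n+1} = y_n + h·f(x_n, y_n).
x=-0.700000, y=2.270000: f=-6.316661 → y ← 2.270000 + 0.39·(-6.316661) = -0.193498
x=-0.310000, y=-0.193498: f=-0.350811 → y ← -0.193498 + 0.39·(-0.350811) = -0.330314
x=0.080000, y=-0.330314: f=-0.038927 → y ← -0.330314 + 0.39·(-0.038927) = -0.345496
x=0.470000, y=-0.345496: f=0.339890 → y ← -0.345496 + 0.39·0.339890 = -0.212939
x=0.860000, y=-0.212939: f=0.810576 → y ← -0.212939 + 0.39·0.810576 = 0.103186
y(1.25) ≈ 0.1032

0.1032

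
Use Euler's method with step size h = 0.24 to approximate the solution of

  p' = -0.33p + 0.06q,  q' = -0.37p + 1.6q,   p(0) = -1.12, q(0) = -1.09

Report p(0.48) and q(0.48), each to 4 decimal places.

-0.9844, -1.8572

Euler on (p,q): p_{n+1} = p_n + h·p', q_{n+1} = q_n + h·q'.
0.000000: (-1.120000, -1.090000); f=(0.304200, -1.329600) → (-1.046992, -1.409104)
0.240000: (-1.046992, -1.409104); f=(0.260961, -1.867179) → (-0.984361, -1.857227)
(p(0.48), q(0.48)) ≈ (-0.9844, -1.8572)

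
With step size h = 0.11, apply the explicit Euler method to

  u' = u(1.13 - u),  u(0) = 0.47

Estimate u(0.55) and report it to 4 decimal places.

0.6439

Euler: u_{n+1} = u_n + h·f(x_n, u_n).
x=0.000000, u=0.470000: f=0.310200 → u ← 0.470000 + 0.11·0.310200 = 0.504122
x=0.110000, u=0.504122: f=0.315519 → u ← 0.504122 + 0.11·0.315519 = 0.538829
x=0.220000, u=0.538829: f=0.318540 → u ← 0.538829 + 0.11·0.318540 = 0.573868
x=0.330000, u=0.573868: f=0.319146 → u ← 0.573868 + 0.11·0.319146 = 0.608975
x=0.440000, u=0.608975: f=0.317291 → u ← 0.608975 + 0.11·0.317291 = 0.643877
u(0.55) ≈ 0.6439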